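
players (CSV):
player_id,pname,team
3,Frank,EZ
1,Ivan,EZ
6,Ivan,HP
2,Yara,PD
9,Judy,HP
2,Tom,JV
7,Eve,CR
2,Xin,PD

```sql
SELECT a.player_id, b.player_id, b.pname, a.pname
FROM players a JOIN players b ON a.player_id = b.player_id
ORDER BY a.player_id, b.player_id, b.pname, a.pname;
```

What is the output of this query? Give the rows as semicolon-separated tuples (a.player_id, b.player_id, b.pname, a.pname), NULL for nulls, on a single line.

(1, 1, Ivan, Ivan); (2, 2, Tom, Tom); (2, 2, Tom, Xin); (2, 2, Tom, Yara); (2, 2, Xin, Tom); (2, 2, Xin, Xin); (2, 2, Xin, Yara); (2, 2, Yara, Tom); (2, 2, Yara, Xin); (2, 2, Yara, Yara); (3, 3, Frank, Frank); (6, 6, Ivan, Ivan); (7, 7, Eve, Eve); (9, 9, Judy, Judy)

INNER JOIN keeps only pairs where the ON condition holds.
Matching on a.player_id = b.player_id.
Matched pairs: 14.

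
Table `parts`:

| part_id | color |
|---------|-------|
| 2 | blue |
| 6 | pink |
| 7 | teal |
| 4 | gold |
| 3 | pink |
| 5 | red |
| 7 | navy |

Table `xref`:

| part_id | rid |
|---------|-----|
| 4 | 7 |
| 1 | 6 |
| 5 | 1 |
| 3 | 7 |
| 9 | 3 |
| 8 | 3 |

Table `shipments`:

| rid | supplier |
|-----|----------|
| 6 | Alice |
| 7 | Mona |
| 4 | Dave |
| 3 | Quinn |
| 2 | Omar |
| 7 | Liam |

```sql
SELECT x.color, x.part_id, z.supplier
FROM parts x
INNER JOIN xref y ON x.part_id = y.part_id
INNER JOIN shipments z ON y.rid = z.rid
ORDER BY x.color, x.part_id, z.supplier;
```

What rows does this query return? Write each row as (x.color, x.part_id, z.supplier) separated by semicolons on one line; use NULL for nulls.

(gold, 4, Liam); (gold, 4, Mona); (pink, 3, Liam); (pink, 3, Mona)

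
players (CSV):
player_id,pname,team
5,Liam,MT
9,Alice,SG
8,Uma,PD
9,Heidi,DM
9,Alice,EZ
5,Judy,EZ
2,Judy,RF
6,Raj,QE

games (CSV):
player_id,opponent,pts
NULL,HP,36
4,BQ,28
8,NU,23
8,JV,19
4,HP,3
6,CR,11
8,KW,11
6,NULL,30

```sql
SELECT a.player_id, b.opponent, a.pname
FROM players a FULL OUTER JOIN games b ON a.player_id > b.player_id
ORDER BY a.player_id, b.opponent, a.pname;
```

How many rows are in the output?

FULL OUTER JOIN keeps every row from both sides; unmatched rows get NULL for the other side's columns.
Matching on a.player_id > b.player_id. A NULL in a compared column never satisfies the condition.
- a (player_id=5) pairs with 2 row(s) of b.
- a (player_id=9) pairs with 7 row(s) of b.
- a (player_id=8) pairs with 4 row(s) of b.
- a (player_id=9) pairs with 7 row(s) of b.
- a (player_id=9) pairs with 7 row(s) of b.
- a (player_id=5) pairs with 2 row(s) of b.
- a (player_id=2) has no partner → padded with NULL.
- a (player_id=6) pairs with 2 row(s) of b.
- 1 b row(s) had no a match → kept, a columns NULL.
Total: 31 matched + 2 padded = 33 rows.

33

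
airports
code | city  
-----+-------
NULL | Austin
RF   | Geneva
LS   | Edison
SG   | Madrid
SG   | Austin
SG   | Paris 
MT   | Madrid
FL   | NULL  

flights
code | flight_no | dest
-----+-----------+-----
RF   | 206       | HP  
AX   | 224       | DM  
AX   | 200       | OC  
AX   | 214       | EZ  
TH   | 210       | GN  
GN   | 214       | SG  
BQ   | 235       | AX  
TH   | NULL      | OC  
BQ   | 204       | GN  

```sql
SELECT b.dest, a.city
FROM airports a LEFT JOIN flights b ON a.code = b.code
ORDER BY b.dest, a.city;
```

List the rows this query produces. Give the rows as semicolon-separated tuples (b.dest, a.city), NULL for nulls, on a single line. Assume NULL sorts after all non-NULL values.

LEFT JOIN keeps every row from `airports`; unmatched rows get NULL for `flights`'s columns.
Matching on a.code = b.code. A NULL in a compared column never satisfies the condition.
- a row (code=NULL): no match → kept, b columns NULL.
- a row (code=RF): matches 1 b row(s) → 1 output row(s).
- a row (code=LS): no match → kept, b columns NULL.
- a row (code=SG): no match → kept, b columns NULL.
- a row (code=SG): no match → kept, b columns NULL.
- a row (code=SG): no match → kept, b columns NULL.
- a row (code=MT): no match → kept, b columns NULL.
- a row (code=FL): no match → kept, b columns NULL.
After projecting and ordering:
b.dest | a.city
HP | Geneva
NULL | Austin
NULL | Austin
NULL | Edison
NULL | Madrid
NULL | Madrid
NULL | Paris
NULL | NULL

(HP, Geneva); (NULL, Austin); (NULL, Austin); (NULL, Edison); (NULL, Madrid); (NULL, Madrid); (NULL, Paris); (NULL, NULL)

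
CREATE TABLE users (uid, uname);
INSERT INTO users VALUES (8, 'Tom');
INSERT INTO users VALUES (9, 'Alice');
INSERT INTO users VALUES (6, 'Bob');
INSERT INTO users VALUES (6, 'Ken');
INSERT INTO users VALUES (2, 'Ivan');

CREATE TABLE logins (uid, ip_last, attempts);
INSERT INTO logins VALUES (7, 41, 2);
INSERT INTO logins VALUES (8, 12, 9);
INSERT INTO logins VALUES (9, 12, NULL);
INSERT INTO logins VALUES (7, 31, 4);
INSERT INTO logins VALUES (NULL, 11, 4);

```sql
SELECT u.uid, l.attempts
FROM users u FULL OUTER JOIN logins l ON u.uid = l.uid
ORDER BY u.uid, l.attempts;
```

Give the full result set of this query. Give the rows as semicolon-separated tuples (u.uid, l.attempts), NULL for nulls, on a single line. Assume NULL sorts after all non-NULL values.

(2, NULL); (6, NULL); (6, NULL); (8, 9); (9, NULL); (NULL, 2); (NULL, 4); (NULL, 4)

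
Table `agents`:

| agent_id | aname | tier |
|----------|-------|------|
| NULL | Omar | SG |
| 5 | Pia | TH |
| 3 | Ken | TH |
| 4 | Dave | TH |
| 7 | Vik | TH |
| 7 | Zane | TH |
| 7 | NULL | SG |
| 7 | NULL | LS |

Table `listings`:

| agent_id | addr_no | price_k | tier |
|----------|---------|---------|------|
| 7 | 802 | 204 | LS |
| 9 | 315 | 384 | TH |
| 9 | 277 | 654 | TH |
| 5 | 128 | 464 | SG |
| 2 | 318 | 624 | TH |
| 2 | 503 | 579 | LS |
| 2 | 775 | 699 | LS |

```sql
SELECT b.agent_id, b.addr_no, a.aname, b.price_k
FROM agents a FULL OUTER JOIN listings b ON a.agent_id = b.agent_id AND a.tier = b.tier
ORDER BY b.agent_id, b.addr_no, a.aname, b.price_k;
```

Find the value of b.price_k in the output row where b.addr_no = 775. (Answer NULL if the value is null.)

699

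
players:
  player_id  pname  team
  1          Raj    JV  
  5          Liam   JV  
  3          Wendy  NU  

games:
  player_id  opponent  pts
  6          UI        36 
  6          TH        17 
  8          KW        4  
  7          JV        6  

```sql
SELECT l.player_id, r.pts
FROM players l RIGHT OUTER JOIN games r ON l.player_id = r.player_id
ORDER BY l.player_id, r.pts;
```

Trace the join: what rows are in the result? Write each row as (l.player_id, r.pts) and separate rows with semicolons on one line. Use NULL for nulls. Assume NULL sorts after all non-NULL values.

RIGHT JOIN keeps every row from `games`; unmatched rows get NULL for `players`'s columns.
Matching on l.player_id = r.player_id.
Matched pairs: 0; unmatched r rows kept: 4.

(NULL, 4); (NULL, 6); (NULL, 17); (NULL, 36)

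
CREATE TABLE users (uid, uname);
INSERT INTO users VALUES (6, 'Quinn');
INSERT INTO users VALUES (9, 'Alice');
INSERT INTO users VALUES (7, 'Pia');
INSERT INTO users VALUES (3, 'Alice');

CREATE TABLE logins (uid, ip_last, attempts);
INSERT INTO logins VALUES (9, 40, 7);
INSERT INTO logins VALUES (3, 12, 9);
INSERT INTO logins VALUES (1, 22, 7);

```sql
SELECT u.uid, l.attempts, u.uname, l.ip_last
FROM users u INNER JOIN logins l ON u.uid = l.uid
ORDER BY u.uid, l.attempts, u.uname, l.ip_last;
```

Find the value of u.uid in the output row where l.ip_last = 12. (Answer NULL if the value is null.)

3

INNER JOIN keeps only pairs where the ON condition holds.
Matching on u.uid = l.uid.
- u (uid=6) has no partner → excluded.
- u (uid=9) pairs with 1 row(s) of l.
- u (uid=7) has no partner → excluded.
- u (uid=3) pairs with 1 row(s) of l.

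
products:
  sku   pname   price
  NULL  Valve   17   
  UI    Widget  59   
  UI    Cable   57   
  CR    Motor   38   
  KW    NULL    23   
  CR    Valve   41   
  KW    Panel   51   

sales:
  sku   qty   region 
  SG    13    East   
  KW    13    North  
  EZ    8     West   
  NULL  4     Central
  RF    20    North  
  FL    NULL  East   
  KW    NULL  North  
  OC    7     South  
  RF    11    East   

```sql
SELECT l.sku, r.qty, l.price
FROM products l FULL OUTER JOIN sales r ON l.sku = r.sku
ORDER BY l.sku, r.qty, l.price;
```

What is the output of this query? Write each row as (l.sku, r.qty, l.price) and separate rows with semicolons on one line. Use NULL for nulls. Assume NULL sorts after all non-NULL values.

FULL OUTER JOIN keeps every row from both sides; unmatched rows get NULL for the other side's columns.
Matching on l.sku = r.sku. A NULL in a compared column never satisfies the condition.
Matched pairs: 4; unmatched l rows kept: 5; unmatched r rows kept: 7.

(CR, NULL, 38); (CR, NULL, 41); (KW, 13, 23); (KW, 13, 51); (KW, NULL, 23); (KW, NULL, 51); (UI, NULL, 57); (UI, NULL, 59); (NULL, 4, NULL); (NULL, 7, NULL); (NULL, 8, NULL); (NULL, 11, NULL); (NULL, 13, NULL); (NULL, 20, NULL); (NULL, NULL, 17); (NULL, NULL, NULL)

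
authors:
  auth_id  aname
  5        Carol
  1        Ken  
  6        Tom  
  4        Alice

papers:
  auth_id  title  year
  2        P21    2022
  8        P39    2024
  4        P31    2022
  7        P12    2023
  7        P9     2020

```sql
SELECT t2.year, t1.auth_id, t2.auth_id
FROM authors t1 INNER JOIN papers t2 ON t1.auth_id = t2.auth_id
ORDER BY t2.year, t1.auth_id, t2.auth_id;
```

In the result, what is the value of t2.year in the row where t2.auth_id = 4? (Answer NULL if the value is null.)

2022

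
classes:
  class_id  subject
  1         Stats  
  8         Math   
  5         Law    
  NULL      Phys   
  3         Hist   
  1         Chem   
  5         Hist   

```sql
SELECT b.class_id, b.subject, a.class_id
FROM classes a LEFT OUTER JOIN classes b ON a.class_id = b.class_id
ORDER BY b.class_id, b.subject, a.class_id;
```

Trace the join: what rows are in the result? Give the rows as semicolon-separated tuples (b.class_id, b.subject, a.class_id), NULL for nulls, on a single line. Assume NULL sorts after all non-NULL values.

(1, Chem, 1); (1, Chem, 1); (1, Stats, 1); (1, Stats, 1); (3, Hist, 3); (5, Hist, 5); (5, Hist, 5); (5, Law, 5); (5, Law, 5); (8, Math, 8); (NULL, NULL, NULL)

LEFT JOIN keeps every row from `classes a`; unmatched rows get NULL for `classes b`'s columns.
Matching on a.class_id = b.class_id. A NULL in a compared column never satisfies the condition.
Matched pairs: 10; unmatched a rows kept: 1.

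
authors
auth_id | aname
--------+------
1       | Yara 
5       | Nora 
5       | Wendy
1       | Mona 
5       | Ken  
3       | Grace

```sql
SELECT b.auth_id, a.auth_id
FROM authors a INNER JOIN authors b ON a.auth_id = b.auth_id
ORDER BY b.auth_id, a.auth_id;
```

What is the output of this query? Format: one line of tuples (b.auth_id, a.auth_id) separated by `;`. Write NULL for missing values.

INNER JOIN keeps only pairs where the ON condition holds.
Matching on a.auth_id = b.auth_id.
- a row (auth_id=1): matches 2 b row(s) → 2 output row(s).
- a row (auth_id=5): matches 3 b row(s) → 3 output row(s).
- a row (auth_id=5): matches 3 b row(s) → 3 output row(s).
- a row (auth_id=1): matches 2 b row(s) → 2 output row(s).
- a row (auth_id=5): matches 3 b row(s) → 3 output row(s).
- a row (auth_id=3): matches 1 b row(s) → 1 output row(s).

(1, 1); (1, 1); (1, 1); (1, 1); (3, 3); (5, 5); (5, 5); (5, 5); (5, 5); (5, 5); (5, 5); (5, 5); (5, 5); (5, 5)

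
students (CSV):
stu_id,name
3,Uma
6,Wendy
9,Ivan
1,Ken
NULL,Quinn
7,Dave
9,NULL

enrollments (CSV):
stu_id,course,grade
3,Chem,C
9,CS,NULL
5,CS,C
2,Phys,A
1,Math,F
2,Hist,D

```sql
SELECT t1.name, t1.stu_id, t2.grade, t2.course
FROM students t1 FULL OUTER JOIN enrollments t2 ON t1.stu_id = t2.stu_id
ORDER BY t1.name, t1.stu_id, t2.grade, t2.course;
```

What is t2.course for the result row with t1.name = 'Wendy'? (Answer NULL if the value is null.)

NULL

FULL OUTER JOIN keeps every row from both sides; unmatched rows get NULL for the other side's columns.
Matching on t1.stu_id = t2.stu_id. A NULL in a compared column never satisfies the condition.
Matched pairs: 4; unmatched t1 rows kept: 3; unmatched t2 rows kept: 3.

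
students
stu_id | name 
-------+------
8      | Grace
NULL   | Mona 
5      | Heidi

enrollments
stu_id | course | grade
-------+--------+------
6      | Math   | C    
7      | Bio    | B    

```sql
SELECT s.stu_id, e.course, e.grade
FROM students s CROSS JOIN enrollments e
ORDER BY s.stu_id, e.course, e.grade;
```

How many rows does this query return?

6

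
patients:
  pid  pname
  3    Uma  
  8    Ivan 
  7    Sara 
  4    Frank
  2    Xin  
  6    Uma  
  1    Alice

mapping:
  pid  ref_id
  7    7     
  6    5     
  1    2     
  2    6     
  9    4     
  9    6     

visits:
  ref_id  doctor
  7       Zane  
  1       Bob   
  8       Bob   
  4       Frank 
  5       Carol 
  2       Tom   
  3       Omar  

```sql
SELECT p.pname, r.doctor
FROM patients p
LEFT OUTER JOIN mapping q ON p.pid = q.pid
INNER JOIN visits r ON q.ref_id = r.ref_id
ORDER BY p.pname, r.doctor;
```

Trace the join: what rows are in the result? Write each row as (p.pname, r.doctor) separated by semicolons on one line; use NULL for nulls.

(Alice, Tom); (Sara, Zane); (Uma, Carol)

Joins associate left-to-right: patients LEFT JOIN mapping on pid gives 7 intermediate row(s).
Then INNER JOIN `visits r` on ref_id: keep only rows whose q.ref_id appears in r.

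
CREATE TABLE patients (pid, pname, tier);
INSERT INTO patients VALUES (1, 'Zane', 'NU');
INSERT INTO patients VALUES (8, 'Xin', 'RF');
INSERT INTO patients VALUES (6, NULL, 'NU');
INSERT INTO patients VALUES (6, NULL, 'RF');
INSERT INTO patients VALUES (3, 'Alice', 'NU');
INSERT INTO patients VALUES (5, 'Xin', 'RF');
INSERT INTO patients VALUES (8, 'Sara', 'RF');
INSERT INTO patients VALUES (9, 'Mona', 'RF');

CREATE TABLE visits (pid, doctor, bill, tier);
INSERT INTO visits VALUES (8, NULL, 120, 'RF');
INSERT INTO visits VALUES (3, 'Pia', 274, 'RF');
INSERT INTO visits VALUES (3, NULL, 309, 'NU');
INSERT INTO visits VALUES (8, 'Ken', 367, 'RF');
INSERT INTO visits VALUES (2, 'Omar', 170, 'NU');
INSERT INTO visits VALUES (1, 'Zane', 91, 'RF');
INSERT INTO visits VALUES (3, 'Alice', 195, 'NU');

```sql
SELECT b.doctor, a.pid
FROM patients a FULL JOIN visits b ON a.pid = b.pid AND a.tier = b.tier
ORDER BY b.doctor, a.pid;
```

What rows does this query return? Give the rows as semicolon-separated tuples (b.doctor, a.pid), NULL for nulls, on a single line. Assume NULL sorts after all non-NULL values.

(Alice, 3); (Ken, 8); (Ken, 8); (Omar, NULL); (Pia, NULL); (Zane, NULL); (NULL, 1); (NULL, 3); (NULL, 5); (NULL, 6); (NULL, 6); (NULL, 8); (NULL, 8); (NULL, 9)

FULL OUTER JOIN keeps every row from both sides; unmatched rows get NULL for the other side's columns.
Matching on a.pid = b.pid AND a.tier = b.tier.
Matched pairs: 6; unmatched a rows kept: 5; unmatched b rows kept: 3.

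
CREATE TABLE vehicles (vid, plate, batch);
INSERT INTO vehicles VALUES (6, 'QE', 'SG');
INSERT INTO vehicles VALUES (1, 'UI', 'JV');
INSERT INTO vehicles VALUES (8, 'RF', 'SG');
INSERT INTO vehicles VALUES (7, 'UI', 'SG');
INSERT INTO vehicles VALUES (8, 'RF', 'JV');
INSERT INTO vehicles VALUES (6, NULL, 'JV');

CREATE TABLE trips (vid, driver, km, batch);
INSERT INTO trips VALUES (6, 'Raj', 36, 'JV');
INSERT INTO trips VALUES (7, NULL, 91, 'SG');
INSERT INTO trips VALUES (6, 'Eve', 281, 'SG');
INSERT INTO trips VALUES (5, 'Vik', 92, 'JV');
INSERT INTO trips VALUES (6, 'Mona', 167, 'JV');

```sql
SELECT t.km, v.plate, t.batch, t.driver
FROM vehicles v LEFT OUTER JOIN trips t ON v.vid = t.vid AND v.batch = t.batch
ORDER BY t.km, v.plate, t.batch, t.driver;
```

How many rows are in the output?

LEFT JOIN keeps every row from `vehicles`; unmatched rows get NULL for `trips`'s columns.
Matching on v.vid = t.vid AND v.batch = t.batch.
- v[0] vid=6, batch=SG → 1 match(es) in t → 1 row(s).
- v[1] vid=1, batch=JV → no match; kept with NULLs on the t side.
- v[2] vid=8, batch=SG → no match; kept with NULLs on the t side.
- v[3] vid=7, batch=SG → 1 match(es) in t → 1 row(s).
- v[4] vid=8, batch=JV → no match; kept with NULLs on the t side.
- v[5] vid=6, batch=JV → 2 match(es) in t → 2 row(s).
Total: 4 matched + 3 padded = 7 rows.

7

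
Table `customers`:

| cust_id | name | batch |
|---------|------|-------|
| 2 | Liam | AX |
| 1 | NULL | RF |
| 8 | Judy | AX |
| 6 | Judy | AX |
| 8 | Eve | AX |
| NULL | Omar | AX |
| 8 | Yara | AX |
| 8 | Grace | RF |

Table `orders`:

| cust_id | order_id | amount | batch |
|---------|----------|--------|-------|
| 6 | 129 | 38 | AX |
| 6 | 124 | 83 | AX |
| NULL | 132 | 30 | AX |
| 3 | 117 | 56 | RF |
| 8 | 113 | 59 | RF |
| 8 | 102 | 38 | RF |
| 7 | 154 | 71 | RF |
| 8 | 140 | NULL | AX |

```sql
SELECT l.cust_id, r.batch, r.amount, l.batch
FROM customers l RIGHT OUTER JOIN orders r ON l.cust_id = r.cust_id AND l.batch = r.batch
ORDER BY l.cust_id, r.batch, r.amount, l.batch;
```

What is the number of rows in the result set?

10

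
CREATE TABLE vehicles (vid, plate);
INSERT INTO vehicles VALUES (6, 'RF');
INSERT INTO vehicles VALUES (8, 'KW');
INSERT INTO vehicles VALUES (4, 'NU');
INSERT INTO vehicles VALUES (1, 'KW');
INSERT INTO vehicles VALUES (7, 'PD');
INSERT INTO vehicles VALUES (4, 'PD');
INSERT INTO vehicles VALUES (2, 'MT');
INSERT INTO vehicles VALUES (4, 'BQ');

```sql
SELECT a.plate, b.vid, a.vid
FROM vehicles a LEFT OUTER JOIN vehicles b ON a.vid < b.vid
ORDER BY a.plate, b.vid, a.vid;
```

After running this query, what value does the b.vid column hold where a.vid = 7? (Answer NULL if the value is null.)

8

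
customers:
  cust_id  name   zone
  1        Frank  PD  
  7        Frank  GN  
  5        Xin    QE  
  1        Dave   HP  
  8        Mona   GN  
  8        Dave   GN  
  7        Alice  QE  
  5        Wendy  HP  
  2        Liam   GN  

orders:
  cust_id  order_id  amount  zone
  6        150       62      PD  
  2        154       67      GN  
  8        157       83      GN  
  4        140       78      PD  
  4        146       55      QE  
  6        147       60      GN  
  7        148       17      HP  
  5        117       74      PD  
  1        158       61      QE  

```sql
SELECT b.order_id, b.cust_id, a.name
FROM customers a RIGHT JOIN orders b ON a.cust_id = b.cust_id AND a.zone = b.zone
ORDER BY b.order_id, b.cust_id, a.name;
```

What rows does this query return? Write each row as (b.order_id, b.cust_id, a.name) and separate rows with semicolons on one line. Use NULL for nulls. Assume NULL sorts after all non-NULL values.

RIGHT JOIN keeps every row from `orders`; unmatched rows get NULL for `customers`'s columns.
Matching on a.cust_id = b.cust_id AND a.zone = b.zone.
- cust_id=1, zone=PD: no matching b row.
- cust_id=7, zone=GN: no matching b row.
- cust_id=5, zone=QE: no matching b row.
- cust_id=1, zone=HP: no matching b row.
- cust_id=8, zone=GN: 1 matching b row(s), so 1 row(s) emitted.
- cust_id=8, zone=GN: 1 matching b row(s), so 1 row(s) emitted.
- cust_id=7, zone=QE: no matching b row.
- cust_id=5, zone=HP: no matching b row.
- cust_id=2, zone=GN: 1 matching b row(s), so 1 row(s) emitted.
- plus 7 unmatched b row(s), each kept with NULL a columns.
After projecting and ordering:
b.order_id | b.cust_id | a.name
117 | 5 | NULL
140 | 4 | NULL
146 | 4 | NULL
147 | 6 | NULL
148 | 7 | NULL
150 | 6 | NULL
154 | 2 | Liam
157 | 8 | Dave
157 | 8 | Mona
158 | 1 | NULL

(117, 5, NULL); (140, 4, NULL); (146, 4, NULL); (147, 6, NULL); (148, 7, NULL); (150, 6, NULL); (154, 2, Liam); (157, 8, Dave); (157, 8, Mona); (158, 1, NULL)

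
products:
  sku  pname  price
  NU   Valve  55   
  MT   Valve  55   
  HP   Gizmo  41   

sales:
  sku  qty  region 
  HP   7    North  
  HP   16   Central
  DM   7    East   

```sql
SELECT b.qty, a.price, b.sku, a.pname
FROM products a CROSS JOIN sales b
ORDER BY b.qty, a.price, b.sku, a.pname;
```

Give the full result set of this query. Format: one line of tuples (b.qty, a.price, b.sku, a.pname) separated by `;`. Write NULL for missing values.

(7, 41, DM, Gizmo); (7, 41, HP, Gizmo); (7, 55, DM, Valve); (7, 55, DM, Valve); (7, 55, HP, Valve); (7, 55, HP, Valve); (16, 41, HP, Gizmo); (16, 55, HP, Valve); (16, 55, HP, Valve)

CROSS JOIN pairs every row of `products` with every row of `sales`: 3 × 3 = 9 rows.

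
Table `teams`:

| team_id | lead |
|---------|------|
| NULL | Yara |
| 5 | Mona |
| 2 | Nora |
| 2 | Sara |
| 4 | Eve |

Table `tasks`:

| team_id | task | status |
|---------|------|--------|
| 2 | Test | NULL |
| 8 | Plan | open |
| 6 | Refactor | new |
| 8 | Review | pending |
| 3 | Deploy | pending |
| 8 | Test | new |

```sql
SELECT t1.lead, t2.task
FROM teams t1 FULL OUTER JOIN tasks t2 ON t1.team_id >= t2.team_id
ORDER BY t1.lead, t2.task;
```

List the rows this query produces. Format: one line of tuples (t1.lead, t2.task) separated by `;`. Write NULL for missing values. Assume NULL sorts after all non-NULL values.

(Eve, Deploy); (Eve, Test); (Mona, Deploy); (Mona, Test); (Nora, Test); (Sara, Test); (Yara, NULL); (NULL, Plan); (NULL, Refactor); (NULL, Review); (NULL, Test)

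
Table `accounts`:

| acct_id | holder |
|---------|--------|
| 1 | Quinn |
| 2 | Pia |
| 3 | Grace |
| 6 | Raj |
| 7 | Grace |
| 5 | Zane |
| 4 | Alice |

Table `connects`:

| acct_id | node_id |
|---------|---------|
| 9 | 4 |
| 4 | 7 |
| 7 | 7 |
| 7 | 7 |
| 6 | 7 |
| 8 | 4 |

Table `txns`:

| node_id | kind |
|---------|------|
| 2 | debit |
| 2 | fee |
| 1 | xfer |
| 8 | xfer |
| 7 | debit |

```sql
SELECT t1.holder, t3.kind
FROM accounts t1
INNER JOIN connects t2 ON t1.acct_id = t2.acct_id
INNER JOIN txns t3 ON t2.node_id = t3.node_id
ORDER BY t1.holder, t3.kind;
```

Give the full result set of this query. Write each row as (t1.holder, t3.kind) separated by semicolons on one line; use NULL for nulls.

(Alice, debit); (Grace, debit); (Grace, debit); (Raj, debit)

Joins associate left-to-right: accounts INNER JOIN connects on acct_id gives 4 intermediate row(s).
Then INNER JOIN `txns t3` on node_id: keep only rows whose t2.node_id appears in t3.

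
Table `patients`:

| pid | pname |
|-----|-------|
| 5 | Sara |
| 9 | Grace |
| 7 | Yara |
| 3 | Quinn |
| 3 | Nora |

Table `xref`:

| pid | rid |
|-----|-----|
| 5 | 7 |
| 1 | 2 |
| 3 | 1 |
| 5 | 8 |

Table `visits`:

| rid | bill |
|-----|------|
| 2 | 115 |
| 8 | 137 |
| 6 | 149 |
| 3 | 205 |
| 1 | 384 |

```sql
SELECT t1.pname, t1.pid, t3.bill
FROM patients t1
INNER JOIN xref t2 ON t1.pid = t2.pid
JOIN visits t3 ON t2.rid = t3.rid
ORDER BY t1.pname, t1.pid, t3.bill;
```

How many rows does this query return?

3

Joins associate left-to-right: patients INNER JOIN xref on pid gives 4 intermediate row(s).
Then INNER JOIN `visits t3` on rid: keep only rows whose t2.rid appears in t3.
Result: 3 row(s).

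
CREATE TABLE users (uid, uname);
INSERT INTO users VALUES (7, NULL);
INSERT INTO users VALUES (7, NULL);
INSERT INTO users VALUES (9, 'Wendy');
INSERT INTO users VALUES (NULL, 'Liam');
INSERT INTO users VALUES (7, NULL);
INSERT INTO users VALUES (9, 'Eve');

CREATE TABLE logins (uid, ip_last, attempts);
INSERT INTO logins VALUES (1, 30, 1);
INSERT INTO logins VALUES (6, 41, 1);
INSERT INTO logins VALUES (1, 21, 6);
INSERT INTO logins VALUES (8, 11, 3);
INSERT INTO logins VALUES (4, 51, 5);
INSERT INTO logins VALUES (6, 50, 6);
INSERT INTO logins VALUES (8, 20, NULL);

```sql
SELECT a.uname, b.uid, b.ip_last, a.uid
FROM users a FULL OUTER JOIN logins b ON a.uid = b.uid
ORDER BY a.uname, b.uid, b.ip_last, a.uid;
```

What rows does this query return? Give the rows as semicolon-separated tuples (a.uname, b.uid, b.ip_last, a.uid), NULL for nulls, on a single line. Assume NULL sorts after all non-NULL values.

FULL OUTER JOIN keeps every row from both sides; unmatched rows get NULL for the other side's columns.
Matching on a.uid = b.uid. A NULL in a compared column never satisfies the condition.
Matched pairs: 0; unmatched a rows kept: 6; unmatched b rows kept: 7.

(Eve, NULL, NULL, 9); (Liam, NULL, NULL, NULL); (Wendy, NULL, NULL, 9); (NULL, 1, 21, NULL); (NULL, 1, 30, NULL); (NULL, 4, 51, NULL); (NULL, 6, 41, NULL); (NULL, 6, 50, NULL); (NULL, 8, 11, NULL); (NULL, 8, 20, NULL); (NULL, NULL, NULL, 7); (NULL, NULL, NULL, 7); (NULL, NULL, NULL, 7)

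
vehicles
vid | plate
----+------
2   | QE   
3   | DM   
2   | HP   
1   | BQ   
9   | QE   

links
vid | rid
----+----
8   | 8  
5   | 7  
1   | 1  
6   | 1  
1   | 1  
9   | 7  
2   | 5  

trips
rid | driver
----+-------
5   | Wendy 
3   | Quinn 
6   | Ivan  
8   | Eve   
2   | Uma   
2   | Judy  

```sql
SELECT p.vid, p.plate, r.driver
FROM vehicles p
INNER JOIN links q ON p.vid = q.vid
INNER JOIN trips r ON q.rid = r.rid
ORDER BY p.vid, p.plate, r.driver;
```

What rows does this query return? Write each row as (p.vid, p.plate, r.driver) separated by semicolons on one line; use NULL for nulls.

(2, HP, Wendy); (2, QE, Wendy)

Evaluate left to right. First `vehicles p INNER JOIN links q` on vid: 5 row(s).
Then INNER JOIN `trips r` on rid: keep only rows whose q.rid appears in r.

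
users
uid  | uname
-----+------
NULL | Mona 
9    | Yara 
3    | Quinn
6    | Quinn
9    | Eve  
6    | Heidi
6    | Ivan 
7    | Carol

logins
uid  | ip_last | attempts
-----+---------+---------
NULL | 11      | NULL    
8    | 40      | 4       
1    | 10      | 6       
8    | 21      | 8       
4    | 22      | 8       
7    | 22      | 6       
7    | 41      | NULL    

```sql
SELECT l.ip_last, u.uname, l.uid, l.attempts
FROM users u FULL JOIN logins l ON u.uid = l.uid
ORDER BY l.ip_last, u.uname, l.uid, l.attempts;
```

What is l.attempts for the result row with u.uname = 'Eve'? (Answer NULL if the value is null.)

NULL

FULL OUTER JOIN keeps every row from both sides; unmatched rows get NULL for the other side's columns.
Matching on u.uid = l.uid. A NULL in a compared column never satisfies the condition.
- uid=NULL: no l row matches, row kept with l columns NULL.
- uid=9: no l row matches, row kept with l columns NULL.
- uid=3: no l row matches, row kept with l columns NULL.
- uid=6: no l row matches, row kept with l columns NULL.
- uid=9: no l row matches, row kept with l columns NULL.
- uid=6: no l row matches, row kept with l columns NULL.
- uid=6: no l row matches, row kept with l columns NULL.
- uid=7: 2 matching l row(s), so 2 row(s) emitted.
- plus 5 unmatched l row(s), each kept with NULL u columns.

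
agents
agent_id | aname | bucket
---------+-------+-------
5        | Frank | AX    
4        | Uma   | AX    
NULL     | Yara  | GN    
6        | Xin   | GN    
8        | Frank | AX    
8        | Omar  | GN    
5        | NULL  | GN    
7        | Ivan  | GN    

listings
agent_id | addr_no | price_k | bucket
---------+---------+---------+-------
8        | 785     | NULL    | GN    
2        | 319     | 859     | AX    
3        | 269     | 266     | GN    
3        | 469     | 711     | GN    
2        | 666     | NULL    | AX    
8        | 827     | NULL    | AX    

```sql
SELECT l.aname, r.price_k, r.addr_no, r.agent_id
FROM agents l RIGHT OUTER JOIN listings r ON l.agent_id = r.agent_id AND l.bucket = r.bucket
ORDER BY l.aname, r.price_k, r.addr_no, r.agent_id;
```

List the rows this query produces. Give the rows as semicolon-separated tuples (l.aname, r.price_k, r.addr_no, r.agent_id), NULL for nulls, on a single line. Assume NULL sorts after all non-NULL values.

(Frank, NULL, 827, 8); (Omar, NULL, 785, 8); (NULL, 266, 269, 3); (NULL, 711, 469, 3); (NULL, 859, 319, 2); (NULL, NULL, 666, 2)

RIGHT JOIN keeps every row from `listings`; unmatched rows get NULL for `agents`'s columns.
Matching on l.agent_id = r.agent_id AND l.bucket = r.bucket. A NULL in a compared column never satisfies the condition.
Matched pairs: 2; unmatched r rows kept: 4.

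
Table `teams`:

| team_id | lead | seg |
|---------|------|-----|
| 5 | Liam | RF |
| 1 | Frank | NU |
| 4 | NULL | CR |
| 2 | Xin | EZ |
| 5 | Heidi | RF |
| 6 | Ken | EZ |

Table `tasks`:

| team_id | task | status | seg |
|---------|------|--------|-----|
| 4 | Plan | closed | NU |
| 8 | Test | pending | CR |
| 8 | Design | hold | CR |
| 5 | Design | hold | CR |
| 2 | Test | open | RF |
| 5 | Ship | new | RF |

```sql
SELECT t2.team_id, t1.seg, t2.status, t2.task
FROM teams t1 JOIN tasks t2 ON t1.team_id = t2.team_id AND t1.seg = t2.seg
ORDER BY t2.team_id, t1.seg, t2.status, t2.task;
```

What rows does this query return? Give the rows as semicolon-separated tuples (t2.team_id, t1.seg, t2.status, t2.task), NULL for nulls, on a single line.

(5, RF, new, Ship); (5, RF, new, Ship)

INNER JOIN keeps only pairs where the ON condition holds.
Matching on t1.team_id = t2.team_id AND t1.seg = t2.seg.
Matched pairs: 2.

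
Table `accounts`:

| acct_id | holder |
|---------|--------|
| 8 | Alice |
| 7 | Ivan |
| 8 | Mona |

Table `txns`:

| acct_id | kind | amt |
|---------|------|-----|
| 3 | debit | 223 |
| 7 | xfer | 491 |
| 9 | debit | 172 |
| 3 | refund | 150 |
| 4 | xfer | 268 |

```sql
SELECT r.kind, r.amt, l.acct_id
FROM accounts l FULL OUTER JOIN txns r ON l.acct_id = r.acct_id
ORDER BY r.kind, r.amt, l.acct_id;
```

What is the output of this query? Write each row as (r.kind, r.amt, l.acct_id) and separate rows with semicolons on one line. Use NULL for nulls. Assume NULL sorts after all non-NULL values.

(debit, 172, NULL); (debit, 223, NULL); (refund, 150, NULL); (xfer, 268, NULL); (xfer, 491, 7); (NULL, NULL, 8); (NULL, NULL, 8)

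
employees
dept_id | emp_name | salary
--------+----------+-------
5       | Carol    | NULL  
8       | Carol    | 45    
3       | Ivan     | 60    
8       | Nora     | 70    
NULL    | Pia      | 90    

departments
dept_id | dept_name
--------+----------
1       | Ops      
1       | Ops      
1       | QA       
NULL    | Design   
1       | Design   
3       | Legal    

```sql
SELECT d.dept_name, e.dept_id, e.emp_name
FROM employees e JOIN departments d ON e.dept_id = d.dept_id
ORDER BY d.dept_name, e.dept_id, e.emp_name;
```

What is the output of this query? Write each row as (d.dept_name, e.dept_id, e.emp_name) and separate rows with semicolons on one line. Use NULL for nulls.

(Legal, 3, Ivan)

INNER JOIN keeps only pairs where the ON condition holds.
Matching on e.dept_id = d.dept_id. A NULL in a compared column never satisfies the condition.
- e (dept_id=5) has no partner → excluded.
- e (dept_id=8) has no partner → excluded.
- e (dept_id=3) pairs with 1 row(s) of d.
- e (dept_id=8) has no partner → excluded.
- e (dept_id=NULL) has no partner → excluded.
After projecting and ordering:
d.dept_name | e.dept_id | e.emp_name
Legal | 3 | Ivan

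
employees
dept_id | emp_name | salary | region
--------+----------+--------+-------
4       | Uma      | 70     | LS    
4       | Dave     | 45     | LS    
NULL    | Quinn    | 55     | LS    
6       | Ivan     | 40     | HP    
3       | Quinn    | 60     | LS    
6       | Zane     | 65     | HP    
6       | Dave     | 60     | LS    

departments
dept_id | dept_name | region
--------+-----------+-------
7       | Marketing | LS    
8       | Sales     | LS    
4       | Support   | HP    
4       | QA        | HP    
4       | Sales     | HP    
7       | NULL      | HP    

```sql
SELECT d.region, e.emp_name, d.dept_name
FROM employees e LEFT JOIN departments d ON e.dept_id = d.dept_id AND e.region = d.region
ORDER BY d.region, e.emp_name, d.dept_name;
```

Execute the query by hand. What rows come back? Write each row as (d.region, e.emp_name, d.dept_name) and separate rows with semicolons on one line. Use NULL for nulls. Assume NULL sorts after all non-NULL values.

LEFT JOIN keeps every row from `employees`; unmatched rows get NULL for `departments`'s columns.
Matching on e.dept_id = d.dept_id AND e.region = d.region. A NULL in a compared column never satisfies the condition.
- e (dept_id=4, region=LS) has no partner → padded with NULL.
- e (dept_id=4, region=LS) has no partner → padded with NULL.
- e (dept_id=NULL, region=LS) has no partner → padded with NULL.
- e (dept_id=6, region=HP) has no partner → padded with NULL.
- e (dept_id=3, region=LS) has no partner → padded with NULL.
- e (dept_id=6, region=HP) has no partner → padded with NULL.
- e (dept_id=6, region=LS) has no partner → padded with NULL.
After projecting and ordering:
d.region | e.emp_name | d.dept_name
NULL | Dave | NULL
NULL | Dave | NULL
NULL | Ivan | NULL
NULL | Quinn | NULL
NULL | Quinn | NULL
NULL | Uma | NULL
NULL | Zane | NULL

(NULL, Dave, NULL); (NULL, Dave, NULL); (NULL, Ivan, NULL); (NULL, Quinn, NULL); (NULL, Quinn, NULL); (NULL, Uma, NULL); (NULL, Zane, NULL)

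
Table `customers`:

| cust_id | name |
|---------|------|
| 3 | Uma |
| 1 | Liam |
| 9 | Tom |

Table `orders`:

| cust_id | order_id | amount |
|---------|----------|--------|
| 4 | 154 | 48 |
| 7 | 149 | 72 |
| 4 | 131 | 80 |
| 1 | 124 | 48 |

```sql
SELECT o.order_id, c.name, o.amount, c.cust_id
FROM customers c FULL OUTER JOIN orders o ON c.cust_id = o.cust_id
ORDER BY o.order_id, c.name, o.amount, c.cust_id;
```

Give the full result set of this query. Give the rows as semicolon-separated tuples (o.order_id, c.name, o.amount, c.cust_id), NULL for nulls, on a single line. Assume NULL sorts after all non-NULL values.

(124, Liam, 48, 1); (131, NULL, 80, NULL); (149, NULL, 72, NULL); (154, NULL, 48, NULL); (NULL, Tom, NULL, 9); (NULL, Uma, NULL, 3)

FULL OUTER JOIN keeps every row from both sides; unmatched rows get NULL for the other side's columns.
Matching on c.cust_id = o.cust_id.
- cust_id=3: no o row matches, row kept with o columns NULL.
- cust_id=1: 1 matching o row(s), so 1 row(s) emitted.
- cust_id=9: no o row matches, row kept with o columns NULL.
- plus 3 unmatched o row(s), each kept with NULL c columns.
After projecting and ordering:
o.order_id | c.name | o.amount | c.cust_id
124 | Liam | 48 | 1
131 | NULL | 80 | NULL
149 | NULL | 72 | NULL
154 | NULL | 48 | NULL
NULL | Tom | NULL | 9
NULL | Uma | NULL | 3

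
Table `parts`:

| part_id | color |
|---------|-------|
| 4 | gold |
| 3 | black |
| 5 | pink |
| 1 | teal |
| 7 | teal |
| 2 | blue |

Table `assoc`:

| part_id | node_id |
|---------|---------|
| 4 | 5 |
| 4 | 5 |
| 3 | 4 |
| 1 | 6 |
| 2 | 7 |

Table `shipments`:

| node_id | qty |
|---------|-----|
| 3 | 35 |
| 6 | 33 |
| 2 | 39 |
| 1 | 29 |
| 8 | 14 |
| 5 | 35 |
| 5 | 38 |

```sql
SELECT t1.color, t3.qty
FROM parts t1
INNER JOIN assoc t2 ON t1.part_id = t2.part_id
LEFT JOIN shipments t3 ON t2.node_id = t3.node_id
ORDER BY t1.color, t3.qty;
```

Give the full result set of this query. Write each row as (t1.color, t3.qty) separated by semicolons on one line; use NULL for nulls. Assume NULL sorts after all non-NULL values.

Joins associate left-to-right: parts INNER JOIN assoc on part_id gives 5 intermediate row(s).
Then LEFT JOIN `shipments t3` on node_id: each of those 5 rows is kept; rows whose t2.node_id has no match in t3 get NULL for t3's columns.

(black, NULL); (blue, NULL); (gold, 35); (gold, 35); (gold, 38); (gold, 38); (teal, 33)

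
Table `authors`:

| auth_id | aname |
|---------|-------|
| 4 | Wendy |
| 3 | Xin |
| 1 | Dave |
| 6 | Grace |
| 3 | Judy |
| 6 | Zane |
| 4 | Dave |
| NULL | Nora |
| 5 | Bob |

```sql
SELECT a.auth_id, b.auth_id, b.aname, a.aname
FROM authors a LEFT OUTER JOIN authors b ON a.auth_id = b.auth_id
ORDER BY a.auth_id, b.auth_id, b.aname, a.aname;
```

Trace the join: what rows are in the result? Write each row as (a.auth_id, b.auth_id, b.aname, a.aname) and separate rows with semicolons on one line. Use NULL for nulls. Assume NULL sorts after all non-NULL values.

LEFT JOIN keeps every row from `authors a`; unmatched rows get NULL for `authors b`'s columns.
Matching on a.auth_id = b.auth_id. A NULL in a compared column never satisfies the condition.
- a row (auth_id=4): matches 2 b row(s) → 2 output row(s).
- a row (auth_id=3): matches 2 b row(s) → 2 output row(s).
- a row (auth_id=1): matches 1 b row(s) → 1 output row(s).
- a row (auth_id=6): matches 2 b row(s) → 2 output row(s).
- a row (auth_id=3): matches 2 b row(s) → 2 output row(s).
- a row (auth_id=6): matches 2 b row(s) → 2 output row(s).
- a row (auth_id=4): matches 2 b row(s) → 2 output row(s).
- a row (auth_id=NULL): no match → kept, b columns NULL.
- a row (auth_id=5): matches 1 b row(s) → 1 output row(s).

(1, 1, Dave, Dave); (3, 3, Judy, Judy); (3, 3, Judy, Xin); (3, 3, Xin, Judy); (3, 3, Xin, Xin); (4, 4, Dave, Dave); (4, 4, Dave, Wendy); (4, 4, Wendy, Dave); (4, 4, Wendy, Wendy); (5, 5, Bob, Bob); (6, 6, Grace, Grace); (6, 6, Grace, Zane); (6, 6, Zane, Grace); (6, 6, Zane, Zane); (NULL, NULL, NULL, Nora)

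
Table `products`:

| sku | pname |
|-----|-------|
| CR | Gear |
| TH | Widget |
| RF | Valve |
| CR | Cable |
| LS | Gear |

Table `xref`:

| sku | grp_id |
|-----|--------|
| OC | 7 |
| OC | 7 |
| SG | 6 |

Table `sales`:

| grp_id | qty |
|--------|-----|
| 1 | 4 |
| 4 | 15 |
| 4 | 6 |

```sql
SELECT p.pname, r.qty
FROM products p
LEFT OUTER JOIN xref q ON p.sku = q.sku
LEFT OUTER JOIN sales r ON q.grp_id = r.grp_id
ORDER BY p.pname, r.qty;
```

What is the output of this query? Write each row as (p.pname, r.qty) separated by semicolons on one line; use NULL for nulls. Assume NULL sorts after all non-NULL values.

Evaluate left to right. First `products p LEFT JOIN xref q` on sku: 5 row(s).
Then LEFT JOIN `sales r` on grp_id: each of those 5 rows is kept; rows whose q.grp_id has no match in r get NULL for r's columns.

(Cable, NULL); (Gear, NULL); (Gear, NULL); (Valve, NULL); (Widget, NULL)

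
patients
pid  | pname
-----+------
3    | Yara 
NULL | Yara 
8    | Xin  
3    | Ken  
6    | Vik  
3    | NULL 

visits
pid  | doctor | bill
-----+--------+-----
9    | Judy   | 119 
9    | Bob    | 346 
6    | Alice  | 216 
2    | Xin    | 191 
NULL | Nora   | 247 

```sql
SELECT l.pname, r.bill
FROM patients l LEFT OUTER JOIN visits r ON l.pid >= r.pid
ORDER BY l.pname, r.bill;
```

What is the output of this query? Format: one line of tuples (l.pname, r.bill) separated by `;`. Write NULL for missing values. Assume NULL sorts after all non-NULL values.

(Ken, 191); (Vik, 191); (Vik, 216); (Xin, 191); (Xin, 216); (Yara, 191); (Yara, NULL); (NULL, 191)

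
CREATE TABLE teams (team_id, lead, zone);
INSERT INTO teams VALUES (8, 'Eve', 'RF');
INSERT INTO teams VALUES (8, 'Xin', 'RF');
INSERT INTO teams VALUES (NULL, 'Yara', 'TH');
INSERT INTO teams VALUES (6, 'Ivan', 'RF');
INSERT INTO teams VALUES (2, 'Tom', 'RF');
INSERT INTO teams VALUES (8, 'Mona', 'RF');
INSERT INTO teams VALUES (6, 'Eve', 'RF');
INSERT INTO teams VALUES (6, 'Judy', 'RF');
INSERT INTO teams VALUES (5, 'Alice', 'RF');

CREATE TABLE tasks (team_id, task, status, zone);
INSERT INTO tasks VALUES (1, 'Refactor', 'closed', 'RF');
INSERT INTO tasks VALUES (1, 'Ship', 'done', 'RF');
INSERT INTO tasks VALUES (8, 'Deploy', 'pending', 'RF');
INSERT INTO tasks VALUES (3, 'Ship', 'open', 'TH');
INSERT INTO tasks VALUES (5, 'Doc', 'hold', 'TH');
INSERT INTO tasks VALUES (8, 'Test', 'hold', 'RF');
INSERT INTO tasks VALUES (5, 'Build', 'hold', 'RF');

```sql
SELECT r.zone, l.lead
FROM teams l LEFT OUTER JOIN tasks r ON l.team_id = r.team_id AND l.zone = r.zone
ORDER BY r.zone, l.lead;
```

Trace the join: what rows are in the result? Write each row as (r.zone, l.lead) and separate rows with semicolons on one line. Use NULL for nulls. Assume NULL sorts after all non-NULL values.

(RF, Alice); (RF, Eve); (RF, Eve); (RF, Mona); (RF, Mona); (RF, Xin); (RF, Xin); (NULL, Eve); (NULL, Ivan); (NULL, Judy); (NULL, Tom); (NULL, Yara)

LEFT JOIN keeps every row from `teams`; unmatched rows get NULL for `tasks`'s columns.
Matching on l.team_id = r.team_id AND l.zone = r.zone. A NULL in a compared column never satisfies the condition.
- l[0] team_id=8, zone=RF → 2 match(es) in r → 2 row(s).
- l[1] team_id=8, zone=RF → 2 match(es) in r → 2 row(s).
- l[2] team_id=NULL, zone=TH → no match; kept with NULLs on the r side.
- l[3] team_id=6, zone=RF → no match; kept with NULLs on the r side.
- l[4] team_id=2, zone=RF → no match; kept with NULLs on the r side.
- l[5] team_id=8, zone=RF → 2 match(es) in r → 2 row(s).
- l[6] team_id=6, zone=RF → no match; kept with NULLs on the r side.
- l[7] team_id=6, zone=RF → no match; kept with NULLs on the r side.
- l[8] team_id=5, zone=RF → 1 match(es) in r → 1 row(s).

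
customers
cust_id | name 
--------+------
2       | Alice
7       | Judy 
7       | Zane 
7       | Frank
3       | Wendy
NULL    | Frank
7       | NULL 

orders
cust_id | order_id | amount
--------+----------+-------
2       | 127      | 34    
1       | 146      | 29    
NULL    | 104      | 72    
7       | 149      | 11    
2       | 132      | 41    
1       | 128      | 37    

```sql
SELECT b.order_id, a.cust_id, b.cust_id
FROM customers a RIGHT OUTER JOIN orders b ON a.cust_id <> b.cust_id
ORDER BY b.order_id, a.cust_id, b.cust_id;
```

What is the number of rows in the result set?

25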